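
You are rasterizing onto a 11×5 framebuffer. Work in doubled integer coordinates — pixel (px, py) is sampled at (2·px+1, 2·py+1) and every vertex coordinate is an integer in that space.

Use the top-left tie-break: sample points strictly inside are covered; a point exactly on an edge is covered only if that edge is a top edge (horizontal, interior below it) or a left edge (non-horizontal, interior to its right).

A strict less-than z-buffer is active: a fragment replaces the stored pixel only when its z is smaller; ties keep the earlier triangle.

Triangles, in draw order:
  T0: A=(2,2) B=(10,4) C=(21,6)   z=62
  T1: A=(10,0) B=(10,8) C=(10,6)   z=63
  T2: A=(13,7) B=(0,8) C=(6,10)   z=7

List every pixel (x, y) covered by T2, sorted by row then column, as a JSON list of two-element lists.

T0:
  2·area = 6  (B↔C swapped to make it positive)
  edge (2, 2)→(21, 6): d=(19,4) right/bottom  bias=-1
  edge (21, 6)→(10, 4): d=(-11,-2) top-left  bias=+0
  edge (10, 4)→(2, 2): d=(-8,-2) top-left  bias=+0
  covered (0 px):
    . . . . . . . . . . .
    . . . . . . . . . . .
    . . . . . . . . . . .
    . . . . . . . . . . .
    . . . . . . . . . . .
T1:
  degenerate (2·area = 0) — covers nothing
T2:
  2·area = 32  (B↔C swapped to make it positive)
  edge (13, 7)→(6, 10): d=(-7,3) right/bottom  bias=-1
  edge (6, 10)→(0, 8): d=(-6,-2) top-left  bias=+0
  edge (0, 8)→(13, 7): d=(13,-1) top-left  bias=+0
    (6,3)@(13, 7): e=[0,32,0] → .  [on edge]
    (1,4)@(3, 9): e=[16,0,16] → X  [on edge]
    (2,4)@(5, 9): e=[10,4,18] → X
    (3,4)@(7, 9): e=[4,8,20] → X
    (4,4)@(9, 9): e=[-2,12,22] → .
  covered (3 px):
    . . . . . . . . . . .
    . . . . . . . . . . .
    . . . . . . . . . . .
    . . . . . . . . . . .
    . X X X . . . . . . .

Result: [[1,4],[2,4],[3,4]]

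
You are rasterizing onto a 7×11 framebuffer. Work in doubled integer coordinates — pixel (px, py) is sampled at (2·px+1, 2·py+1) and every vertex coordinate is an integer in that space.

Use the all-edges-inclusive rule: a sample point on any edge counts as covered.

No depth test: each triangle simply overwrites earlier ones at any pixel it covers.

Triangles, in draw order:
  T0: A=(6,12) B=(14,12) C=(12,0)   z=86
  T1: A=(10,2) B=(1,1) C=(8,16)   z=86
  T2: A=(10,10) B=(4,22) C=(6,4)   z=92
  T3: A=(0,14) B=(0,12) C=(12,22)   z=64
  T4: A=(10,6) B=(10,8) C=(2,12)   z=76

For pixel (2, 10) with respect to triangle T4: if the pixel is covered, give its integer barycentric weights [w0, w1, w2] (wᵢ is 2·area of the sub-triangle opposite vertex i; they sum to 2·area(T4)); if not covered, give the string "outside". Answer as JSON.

T0:
  2·area = 96  (B↔C swapped to make it positive)
  edge (6, 12)→(12, 0): d=(6,-12) inclusive
  edge (12, 0)→(14, 12): d=(2,12) inclusive
  edge (14, 12)→(6, 12): d=(-8,0) inclusive
    (5,1)@(11, 3): e=[6,18,72] → █
    (6,1)@(13, 3): e=[30,-6,72] → ·
    (5,2)@(11, 5): e=[18,22,56] → █
    (6,2)@(13, 5): e=[42,-2,56] → ·
    (4,3)@(9, 7): e=[6,50,40] → █
    (6,3)@(13, 7): e=[54,2,40] → █
    (4,4)@(9, 9): e=[18,54,24] → █
    (3,5)@(7, 11): e=[6,82,8] → █
    (3,6)@(7, 13): e=[18,86,-8] → ·
    (4,6)@(9, 13): e=[42,62,-8] → ·
    (5,6)@(11, 13): e=[66,38,-8] → ·
    (6,6)@(13, 13): e=[90,14,-8] → ·
  covered (12 px):
    · · · · · · ·
    · · · · · █ ·
    · · · · · █ ·
    · · · · █ █ █
    · · · · █ █ █
    · · · █ █ █ █
    · · · · · · ·
    · · · · · · ·
    · · · · · · ·
    · · · · · · ·
    · · · · · · ·
T1:
  2·area = 128  (B↔C swapped to make it positive)
  edge (10, 2)→(8, 16): d=(-2,14) inclusive
  edge (8, 16)→(1, 1): d=(-7,-15) inclusive
  edge (1, 1)→(10, 2): d=(9,1) inclusive
    (0,0)@(1, 1): e=[128,0,0] → █  [on edge]
    (1,0)@(3, 1): e=[100,30,-2] → ·
    (0,1)@(1, 3): e=[124,-14,18] → ·
    (1,1)@(3, 3): e=[96,16,16] → █
    (2,1)@(5, 3): e=[68,46,14] → █
    (3,1)@(7, 3): e=[40,76,12] → █
    (4,1)@(9, 3): e=[12,106,10] → █
    (5,1)@(11, 3): e=[-16,136,8] → ·
    (1,2)@(3, 5): e=[92,2,34] → █
    (5,2)@(11, 5): e=[-20,122,26] → ·
    (1,3)@(3, 7): e=[88,-12,52] → ·
    (2,3)@(5, 7): e=[60,18,50] → █
    (4,4)@(9, 9): e=[0,64,64] → █  [on edge]
  covered (17 px):
    █ · · · · · ·
    · █ █ █ █ · ·
    · █ █ █ █ · ·
    · · █ █ █ · ·
    · · █ █ █ · ·
    · · · █ · · ·
    · · · █ · · ·
    · · · · · · ·
    · · · · · · ·
    · · · · · · ·
    · · · · · · ·
T2:
  2·area = 84
  edge (10, 10)→(4, 22): d=(-6,12) inclusive
  edge (4, 22)→(6, 4): d=(2,-18) inclusive
  edge (6, 4)→(10, 10): d=(4,6) inclusive
    (3,3)@(7, 7): e=[54,24,6] → █
    (4,3)@(9, 7): e=[30,60,-6] → ·
    (3,4)@(7, 9): e=[42,28,14] → █
    (4,4)@(9, 9): e=[18,64,2] → █
    (5,4)@(11, 9): e=[-6,100,-10] → ·
    (3,5)@(7, 11): e=[30,32,22] → █
    (5,5)@(11, 11): e=[-18,104,-2] → ·
    (2,6)@(5, 13): e=[42,0,42] → █  [on edge]
    (4,6)@(9, 13): e=[-6,72,18] → ·
    (2,7)@(5, 15): e=[30,4,50] → █
    (4,7)@(9, 15): e=[-18,76,26] → ·
    (2,8)@(5, 17): e=[18,8,58] → █
  covered (11 px):
    · · · · · · ·
    · · · · · · ·
    · · · · · · ·
    · · · █ · · ·
    · · · █ █ · ·
    · · · █ █ · ·
    · · █ █ · · ·
    · · █ █ · · ·
    · · █ · · · ·
    · · █ · · · ·
    · · · · · · ·
T3:
  2·area = 24
  edge (0, 14)→(0, 12): d=(0,-2) inclusive
  edge (0, 12)→(12, 22): d=(12,10) inclusive
  edge (12, 22)→(0, 14): d=(-12,-8) inclusive
    (0,6)@(1, 13): e=[2,2,20] → █
    (1,6)@(3, 13): e=[6,-18,36] → ·
    (0,7)@(1, 15): e=[2,26,-4] → ·
    (1,7)@(3, 15): e=[6,6,12] → █
    (2,7)@(5, 15): e=[10,-14,28] → ·
    (1,8)@(3, 17): e=[6,30,-12] → ·
    (2,8)@(5, 17): e=[10,10,4] → █
    (3,8)@(7, 17): e=[14,-10,20] → ·
    (2,9)@(5, 19): e=[10,34,-20] → ·
  covered (3 px):
    · · · · · · ·
    · · · · · · ·
    · · · · · · ·
    · · · · · · ·
    · · · · · · ·
    · · · · · · ·
    █ · · · · · ·
    · █ · · · · ·
    · · █ · · · ·
    · · · · · · ·
    · · · · · · ·
T4:
  2·area = 16
  edge (10, 6)→(10, 8): d=(0,2) inclusive
  edge (10, 8)→(2, 12): d=(-8,4) inclusive
  edge (2, 12)→(10, 6): d=(8,-6) inclusive
    (4,3)@(9, 7): e=[2,12,2] → █
    (5,3)@(11, 7): e=[-2,4,14] → ·
    (3,4)@(7, 9): e=[6,4,6] → █
    (4,4)@(9, 9): e=[2,-4,18] → ·
    (3,5)@(7, 11): e=[6,-12,22] → ·
  covered (2 px):
    · · · · · · ·
    · · · · · · ·
    · · · · · · ·
    · · · · █ · ·
    · · · █ · · ·
    · · · · · · ·
    · · · · · · ·
    · · · · · · ·
    · · · · · · ·
    · · · · · · ·
    · · · · · · ·

Result: "outside"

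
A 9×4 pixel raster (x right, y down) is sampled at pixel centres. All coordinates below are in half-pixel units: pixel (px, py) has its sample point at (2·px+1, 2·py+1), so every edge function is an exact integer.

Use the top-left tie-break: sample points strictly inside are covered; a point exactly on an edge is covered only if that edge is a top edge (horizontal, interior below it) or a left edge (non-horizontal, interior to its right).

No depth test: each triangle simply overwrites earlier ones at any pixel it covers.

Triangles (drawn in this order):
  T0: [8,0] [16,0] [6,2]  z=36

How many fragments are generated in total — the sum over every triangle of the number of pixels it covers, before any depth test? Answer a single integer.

T0:
  2·area = 16
  edge (8, 0)→(16, 0): d=(8,0) top-left  bias=+0
  edge (16, 0)→(6, 2): d=(-10,2) right/bottom  bias=-1
  edge (6, 2)→(8, 0): d=(2,-2) top-left  bias=+0
    (3,0)@(7, 1): e=[8,8,0] → X  [on edge]
    (4,0)@(9, 1): e=[8,4,4] → X
    (5,0)@(11, 1): e=[8,0,8] → .  [on edge]
    (0,1)@(1, 3): e=[24,0,-8] → .  [on edge]
    (2,1)@(5, 3): e=[24,-8,0] → .  [on edge]
    (3,1)@(7, 3): e=[24,-12,4] → .
    (4,1)@(9, 3): e=[24,-16,8] → .
    (1,2)@(3, 5): e=[40,-24,0] → .  [on edge]
    (0,3)@(1, 7): e=[56,-40,0] → .  [on edge]
  covered (2 px):
    . . . X X . . . .
    . . . . . . . . .
    . . . . . . . . .
    . . . . . . . . .

Result: 2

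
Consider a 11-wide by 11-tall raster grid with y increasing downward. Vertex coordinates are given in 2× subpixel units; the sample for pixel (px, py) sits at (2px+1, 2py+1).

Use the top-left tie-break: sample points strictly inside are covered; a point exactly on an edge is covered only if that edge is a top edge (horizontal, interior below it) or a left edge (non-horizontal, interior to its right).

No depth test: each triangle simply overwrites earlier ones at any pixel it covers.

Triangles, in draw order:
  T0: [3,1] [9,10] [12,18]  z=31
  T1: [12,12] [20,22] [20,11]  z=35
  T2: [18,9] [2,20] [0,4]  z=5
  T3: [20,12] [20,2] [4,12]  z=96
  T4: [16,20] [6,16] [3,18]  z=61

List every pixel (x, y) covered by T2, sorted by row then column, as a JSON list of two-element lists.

T0:
  2·area = 21
  edge (3, 1)→(9, 10): d=(6,9) right/bottom  bias=-1
  edge (9, 10)→(12, 18): d=(3,8) right/bottom  bias=-1
  edge (12, 18)→(3, 1): d=(-9,-17) top-left  bias=+0
    (1,0)@(3, 1): e=[0,21,0] → ·  [on edge]
    (3,3)@(7, 7): e=[0,7,14] → ·  [on edge]
    (4,5)@(9, 11): e=[6,3,12] → █
    (5,5)@(11, 11): e=[-12,-13,46] → ·
    (4,6)@(9, 13): e=[18,9,-6] → ·
    (5,6)@(11, 13): e=[0,-7,28] → ·  [on edge]
    (7,9)@(15, 19): e=[0,-21,42] → ·  [on edge]
  covered (1 px):
    · · · · · · · · · · ·
    · · · · · · · · · · ·
    · · · · · · · · · · ·
    · · · · · · · · · · ·
    · · · · · · · · · · ·
    · · · · █ · · · · · ·
    · · · · · · · · · · ·
    · · · · · · · · · · ·
    · · · · · · · · · · ·
    · · · · · · · · · · ·
    · · · · · · · · · · ·
T1:
  2·area = 88  (B↔C swapped to make it positive)
  edge (12, 12)→(20, 11): d=(8,-1) top-left  bias=+0
  edge (20, 11)→(20, 22): d=(0,11) right/bottom  bias=-1
  edge (20, 22)→(12, 12): d=(-8,-10) top-left  bias=+0
    (6,6)@(13, 13): e=[9,77,2] → █
    (7,6)@(15, 13): e=[11,55,22] → █
    (8,6)@(17, 13): e=[13,33,42] → █
    (9,6)@(19, 13): e=[15,11,62] → █
    (10,6)@(21, 13): e=[17,-11,82] → ·
    (6,7)@(13, 15): e=[25,77,-14] → ·
    (7,7)@(15, 15): e=[27,55,6] → █
    (10,7)@(21, 15): e=[33,-11,66] → ·
    (7,8)@(15, 17): e=[43,55,-10] → ·
    (8,8)@(17, 17): e=[45,33,10] → █
    (10,8)@(21, 17): e=[49,-11,50] → ·
    (8,9)@(17, 19): e=[61,33,-6] → ·
  covered (10 px):
    · · · · · · · · · · ·
    · · · · · · · · · · ·
    · · · · · · · · · · ·
    · · · · · · · · · · ·
    · · · · · · · · · · ·
    · · · · · · · · · · ·
    · · · · · · █ █ █ █ ·
    · · · · · · · █ █ █ ·
    · · · · · · · · █ █ ·
    · · · · · · · · · █ ·
    · · · · · · · · · · ·
T2:
  2·area = 278
  edge (18, 9)→(2, 20): d=(-16,11) right/bottom  bias=-1
  edge (2, 20)→(0, 4): d=(-2,-16) top-left  bias=+0
  edge (0, 4)→(18, 9): d=(18,5) right/bottom  bias=-1
    (0,2)@(1, 5): e=[251,14,13] → █
    (1,2)@(3, 5): e=[229,46,3] → █
    (2,2)@(5, 5): e=[207,78,-7] → ·
    (0,3)@(1, 7): e=[219,10,49] → █
    (2,3)@(5, 7): e=[175,74,29] → █
    (3,3)@(7, 7): e=[153,106,19] → █
    (4,3)@(9, 7): e=[131,138,9] → █
    (5,3)@(11, 7): e=[109,170,-1] → ·
    (0,4)@(1, 9): e=[187,6,85] → █
    (5,4)@(11, 9): e=[77,166,35] → █
    (6,4)@(13, 9): e=[55,198,25] → █
    (7,4)@(15, 9): e=[33,230,15] → █
  covered (36 px):
    · · · · · · · · · · ·
    · · · · · · · · · · ·
    █ █ · · · · · · · · ·
    █ █ █ █ █ · · · · · ·
    █ █ █ █ █ █ █ █ █ · ·
    █ █ █ █ █ █ █ █ · · ·
    · █ █ █ █ █ · · · · ·
    · █ █ █ █ · · · · · ·
    · █ █ · · · · · · · ·
    · █ · · · · · · · · ·
    · · · · · · · · · · ·
T3:
  2·area = 160  (B↔C swapped to make it positive)
  edge (20, 12)→(4, 12): d=(-16,0) right/bottom  bias=-1
  edge (4, 12)→(20, 2): d=(16,-10) top-left  bias=+0
  edge (20, 2)→(20, 12): d=(0,10) right/bottom  bias=-1
    (9,1)@(19, 3): e=[144,6,10] → █
    (10,1)@(21, 3): e=[144,26,-10] → ·
    (8,2)@(17, 5): e=[112,18,30] → █
    (10,2)@(21, 5): e=[112,58,-10] → ·
    (6,3)@(13, 7): e=[80,10,70] → █
    (7,3)@(15, 7): e=[80,30,50] → █
    (10,3)@(21, 7): e=[80,90,-10] → ·
    (4,4)@(9, 9): e=[48,2,110] → █
    (5,4)@(11, 9): e=[48,22,90] → █
    (10,4)@(21, 9): e=[48,122,-10] → ·
    (3,5)@(7, 11): e=[16,14,130] → █
    (10,5)@(21, 11): e=[16,154,-10] → ·
  covered (20 px):
    · · · · · · · · · · ·
    · · · · · · · · · █ ·
    · · · · · · · · █ █ ·
    · · · · · · █ █ █ █ ·
    · · · · █ █ █ █ █ █ ·
    · · · █ █ █ █ █ █ █ ·
    · · · · · · · · · · ·
    · · · · · · · · · · ·
    · · · · · · · · · · ·
    · · · · · · · · · · ·
    · · · · · · · · · · ·
T4:
  2·area = 32  (B↔C swapped to make it positive)
  edge (16, 20)→(3, 18): d=(-13,-2) top-left  bias=+0
  edge (3, 18)→(6, 16): d=(3,-2) top-left  bias=+0
  edge (6, 16)→(16, 20): d=(10,4) right/bottom  bias=-1
    (2,8)@(5, 17): e=[17,1,14] → █
    (3,8)@(7, 17): e=[21,5,6] → █
    (4,8)@(9, 17): e=[25,9,-2] → ·
    (2,9)@(5, 19): e=[-9,7,34] → ·
    (3,9)@(7, 19): e=[-5,11,26] → ·
    (5,9)@(11, 19): e=[3,19,10] → █
    (6,9)@(13, 19): e=[7,23,2] → █
    (7,9)@(15, 19): e=[11,27,-6] → ·
    (5,10)@(11, 21): e=[-23,25,30] → ·
    (6,10)@(13, 21): e=[-19,29,22] → ·
  covered (4 px):
    · · · · · · · · · · ·
    · · · · · · · · · · ·
    · · · · · · · · · · ·
    · · · · · · · · · · ·
    · · · · · · · · · · ·
    · · · · · · · · · · ·
    · · · · · · · · · · ·
    · · · · · · · · · · ·
    · · █ █ · · · · · · ·
    · · · · · █ █ · · · ·
    · · · · · · · · · · ·

Answer: [[0,2],[1,2],[0,3],[1,3],[2,3],[3,3],[4,3],[0,4],[1,4],[2,4],[3,4],[4,4],[5,4],[6,4],[7,4],[8,4],[0,5],[1,5],[2,5],[3,5],[4,5],[5,5],[6,5],[7,5],[1,6],[2,6],[3,6],[4,6],[5,6],[1,7],[2,7],[3,7],[4,7],[1,8],[2,8],[1,9]]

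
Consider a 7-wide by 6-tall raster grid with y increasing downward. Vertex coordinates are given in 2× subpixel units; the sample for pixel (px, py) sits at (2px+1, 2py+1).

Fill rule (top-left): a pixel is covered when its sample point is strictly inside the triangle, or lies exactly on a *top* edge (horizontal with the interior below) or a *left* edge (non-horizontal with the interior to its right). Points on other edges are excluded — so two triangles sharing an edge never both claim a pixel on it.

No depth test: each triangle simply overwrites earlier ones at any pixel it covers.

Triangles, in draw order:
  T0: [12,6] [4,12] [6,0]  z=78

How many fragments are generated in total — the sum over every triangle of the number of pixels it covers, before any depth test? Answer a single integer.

T0:
  2·area = 84
  edge (12, 6)→(4, 12): d=(-8,6) right/bottom  bias=-1
  edge (4, 12)→(6, 0): d=(2,-12) top-left  bias=+0
  edge (6, 0)→(12, 6): d=(6,6) right/bottom  bias=-1
    (3,0)@(7, 1): e=[70,14,0] → ·  [on edge]
    (3,1)@(7, 3): e=[54,18,12] → #
    (4,1)@(9, 3): e=[42,42,0] → ·  [on edge]
    (3,2)@(7, 5): e=[38,22,24] → #
    (4,2)@(9, 5): e=[26,46,12] → #
    (5,2)@(11, 5): e=[14,70,0] → ·  [on edge]
    (2,3)@(5, 7): e=[34,2,48] → #
    (5,3)@(11, 7): e=[-2,74,12] → ·
    (6,3)@(13, 7): e=[-14,98,0] → ·  [on edge]
    (2,4)@(5, 9): e=[18,6,60] → #
    (4,4)@(9, 9): e=[-6,54,36] → ·
    (2,5)@(5, 11): e=[2,10,72] → #
  covered (9 px):
    · · · · · · ·
    · · · # · · ·
    · · · # # · ·
    · · # # # · ·
    · · # # · · ·
    · · # · · · ·

Answer: 9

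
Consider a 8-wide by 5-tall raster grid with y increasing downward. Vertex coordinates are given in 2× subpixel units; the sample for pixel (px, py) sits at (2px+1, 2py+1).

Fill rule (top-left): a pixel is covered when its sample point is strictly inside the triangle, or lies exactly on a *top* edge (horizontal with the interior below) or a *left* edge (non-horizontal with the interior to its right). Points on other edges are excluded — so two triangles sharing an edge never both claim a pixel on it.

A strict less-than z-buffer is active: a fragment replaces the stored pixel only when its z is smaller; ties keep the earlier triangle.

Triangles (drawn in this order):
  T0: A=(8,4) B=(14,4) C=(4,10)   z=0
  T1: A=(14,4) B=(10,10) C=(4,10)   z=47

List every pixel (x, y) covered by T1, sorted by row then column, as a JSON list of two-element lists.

T0:
  2·area = 36
  edge (8, 4)→(14, 4): d=(6,0) top-left  bias=+0
  edge (14, 4)→(4, 10): d=(-10,6) right/bottom  bias=-1
  edge (4, 10)→(8, 4): d=(4,-6) top-left  bias=+0
    (4,2)@(9, 5): e=[6,20,10] → #
    (5,2)@(11, 5): e=[6,8,22] → #
    (6,2)@(13, 5): e=[6,-4,34] → ·
    (3,3)@(7, 7): e=[18,12,6] → #
    (4,3)@(9, 7): e=[18,0,18] → ·  [on edge]
    (5,3)@(11, 7): e=[18,-12,30] → ·
    (2,4)@(5, 9): e=[30,4,2] → #
    (3,4)@(7, 9): e=[30,-8,14] → ·
  covered (4 px):
    · · · · · · · ·
    · · · · · · · ·
    · · · · # # · ·
    · · · # · · · ·
    · · # · · · · ·
T1:
  2·area = 36
  edge (14, 4)→(10, 10): d=(-4,6) right/bottom  bias=-1
  edge (10, 10)→(4, 10): d=(-6,0) right/bottom  bias=-1
  edge (4, 10)→(14, 4): d=(10,-6) top-left  bias=+0
    (6,2)@(13, 5): e=[2,30,4] → #
    (7,2)@(15, 5): e=[-10,30,16] → ·
    (4,3)@(9, 7): e=[18,18,0] → #  [on edge]
    (5,3)@(11, 7): e=[6,18,12] → #
    (6,3)@(13, 7): e=[-6,18,24] → ·
    (3,4)@(7, 9): e=[22,6,8] → #
    (5,4)@(11, 9): e=[-2,6,32] → ·
  covered (5 px):
    · · · · · · · ·
    · · · · · · · ·
    · · · · · · # ·
    · · · · # # · ·
    · · · # # · · ·

Result: [[6,2],[4,3],[5,3],[3,4],[4,4]]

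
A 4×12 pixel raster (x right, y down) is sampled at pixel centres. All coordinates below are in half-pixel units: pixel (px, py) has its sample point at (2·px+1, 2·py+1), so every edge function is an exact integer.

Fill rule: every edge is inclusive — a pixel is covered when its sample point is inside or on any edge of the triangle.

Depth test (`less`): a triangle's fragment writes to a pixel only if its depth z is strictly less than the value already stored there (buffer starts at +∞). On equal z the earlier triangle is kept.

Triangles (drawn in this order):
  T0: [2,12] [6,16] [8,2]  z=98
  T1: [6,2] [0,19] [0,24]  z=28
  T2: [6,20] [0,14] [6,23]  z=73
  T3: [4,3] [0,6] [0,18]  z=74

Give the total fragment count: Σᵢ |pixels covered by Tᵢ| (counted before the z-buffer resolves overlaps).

T0:
  2·area = 64  (B↔C swapped to make it positive)
  edge (2, 12)→(8, 2): d=(6,-10) inclusive
  edge (8, 2)→(6, 16): d=(-2,14) inclusive
  edge (6, 16)→(2, 12): d=(-4,-4) inclusive
    (3,2)@(7, 5): e=[8,8,48] → █
    (2,3)@(5, 7): e=[0,32,32] → █  [on edge]
    (2,4)@(5, 9): e=[12,28,24] → █
    (3,4)@(7, 9): e=[32,0,32] → █  [on edge]
    (0,5)@(1, 11): e=[-16,80,0] → ·  [on edge]
    (1,5)@(3, 11): e=[4,52,8] → █
    (3,5)@(7, 11): e=[44,-4,24] → ·
    (1,6)@(3, 13): e=[16,48,0] → █  [on edge]
    (3,6)@(7, 13): e=[56,-8,16] → ·
    (1,7)@(3, 15): e=[28,44,-8] → ·
    (2,7)@(5, 15): e=[48,16,0] → █  [on edge]
    (3,7)@(7, 15): e=[68,-12,8] → ·
    (3,8)@(7, 17): e=[80,-16,0] → ·  [on edge]
    (2,11)@(5, 23): e=[96,0,-32] → ·  [on edge]
  covered (10 px):
    · · · ·
    · · · ·
    · · · █
    · · █ █
    · · █ █
    · █ █ ·
    · █ █ ·
    · · █ ·
    · · · ·
    · · · ·
    · · · ·
    · · · ·
T1:
  2·area = 30  (B↔C swapped to make it positive)
  edge (6, 2)→(0, 24): d=(-6,22) inclusive
  edge (0, 24)→(0, 19): d=(0,-5) inclusive
  edge (0, 19)→(6, 2): d=(6,-17) inclusive
    (2,2)@(5, 5): e=[4,25,1] → █
    (3,2)@(7, 5): e=[-40,35,35] → ·
    (2,3)@(5, 7): e=[-8,25,13] → ·
    (1,5)@(3, 11): e=[12,15,3] → █
    (2,5)@(5, 11): e=[-32,25,37] → ·
    (1,6)@(3, 13): e=[0,15,15] → █  [on edge]
    (2,6)@(5, 13): e=[-44,25,49] → ·
    (1,7)@(3, 15): e=[-12,15,27] → ·
    (0,8)@(1, 17): e=[20,5,5] → █
    (1,8)@(3, 17): e=[-24,15,39] → ·
    (0,9)@(1, 19): e=[8,5,17] → █
    (1,9)@(3, 19): e=[-36,15,51] → ·
  covered (5 px):
    · · · ·
    · · · ·
    · · █ ·
    · · · ·
    · · · ·
    · █ · ·
    · █ · ·
    · · · ·
    █ · · ·
    █ · · ·
    · · · ·
    · · · ·
T2:
  2·area = 18  (B↔C swapped to make it positive)
  edge (6, 20)→(6, 23): d=(0,3) inclusive
  edge (6, 23)→(0, 14): d=(-6,-9) inclusive
  edge (0, 14)→(6, 20): d=(6,6) inclusive
    (0,7)@(1, 15): e=[15,3,0] → █  [on edge]
    (1,7)@(3, 15): e=[9,21,-12] → ·
    (0,8)@(1, 17): e=[15,-9,12] → ·
    (1,8)@(3, 17): e=[9,9,0] → █  [on edge]
    (2,8)@(5, 17): e=[3,27,-12] → ·
    (1,9)@(3, 19): e=[9,-3,12] → ·
    (2,9)@(5, 19): e=[3,15,0] → █  [on edge]
    (3,9)@(7, 19): e=[-3,33,-12] → ·
    (2,10)@(5, 21): e=[3,3,12] → █
    (3,10)@(7, 21): e=[-3,21,0] → ·  [on edge]
    (2,11)@(5, 23): e=[3,-9,24] → ·
  covered (4 px):
    · · · ·
    · · · ·
    · · · ·
    · · · ·
    · · · ·
    · · · ·
    · · · ·
    █ · · ·
    · █ · ·
    · · █ ·
    · · █ ·
    · · · ·
T3:
  2·area = 48  (B↔C swapped to make it positive)
  edge (4, 3)→(0, 18): d=(-4,15) inclusive
  edge (0, 18)→(0, 6): d=(0,-12) inclusive
  edge (0, 6)→(4, 3): d=(4,-3) inclusive
    (1,2)@(3, 5): e=[7,36,5] → █
    (2,2)@(5, 5): e=[-23,60,11] → ·
    (0,3)@(1, 7): e=[29,12,7] → █
    (1,3)@(3, 7): e=[-1,36,13] → ·
    (0,4)@(1, 9): e=[21,12,15] → █
    (1,4)@(3, 9): e=[-9,36,21] → ·
    (0,5)@(1, 11): e=[13,12,23] → █
    (1,5)@(3, 11): e=[-17,36,29] → ·
    (0,6)@(1, 13): e=[5,12,31] → █
    (1,6)@(3, 13): e=[-25,36,37] → ·
    (0,7)@(1, 15): e=[-3,12,39] → ·
  covered (5 px):
    · · · ·
    · · · ·
    · █ · ·
    █ · · ·
    █ · · ·
    █ · · ·
    █ · · ·
    · · · ·
    · · · ·
    · · · ·
    · · · ·
    · · · ·

Answer: 24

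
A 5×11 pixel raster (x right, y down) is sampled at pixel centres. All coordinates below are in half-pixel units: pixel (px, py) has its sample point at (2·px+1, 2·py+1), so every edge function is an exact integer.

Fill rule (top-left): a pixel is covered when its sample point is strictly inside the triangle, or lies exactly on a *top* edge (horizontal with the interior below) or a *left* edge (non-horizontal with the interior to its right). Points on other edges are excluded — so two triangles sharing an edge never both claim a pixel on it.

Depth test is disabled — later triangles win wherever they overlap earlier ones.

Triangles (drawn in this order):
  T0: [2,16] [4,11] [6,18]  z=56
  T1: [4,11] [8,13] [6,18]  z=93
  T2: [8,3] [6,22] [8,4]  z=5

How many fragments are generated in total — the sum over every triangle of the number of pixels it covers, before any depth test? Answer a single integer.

T0:
  2·area = 24
  edge (2, 16)→(4, 11): d=(2,-5) top-left  bias=+0
  edge (4, 11)→(6, 18): d=(2,7) right/bottom  bias=-1
  edge (6, 18)→(2, 16): d=(-4,-2) top-left  bias=+0
    (1,7)@(3, 15): e=[3,15,6] → X
    (2,7)@(5, 15): e=[13,1,10] → X
    (3,7)@(7, 15): e=[23,-13,14] → .
    (1,8)@(3, 17): e=[7,19,-2] → .
    (2,8)@(5, 17): e=[17,5,2] → X
    (3,8)@(7, 17): e=[27,-9,6] → .
    (2,9)@(5, 19): e=[21,9,-6] → .
  covered (3 px):
    . . . . .
    . . . . .
    . . . . .
    . . . . .
    . . . . .
    . . . . .
    . . . . .
    . X X . .
    . . X . .
    . . . . .
    . . . . .
T1:
  2·area = 24
  edge (4, 11)→(8, 13): d=(4,2) right/bottom  bias=-1
  edge (8, 13)→(6, 18): d=(-2,5) right/bottom  bias=-1
  edge (6, 18)→(4, 11): d=(-2,-7) top-left  bias=+0
    (2,6)@(5, 13): e=[6,15,3] → X
    (3,6)@(7, 13): e=[2,5,17] → X
    (4,6)@(9, 13): e=[-2,-5,31] → .
    (2,7)@(5, 15): e=[14,11,-1] → .
    (3,7)@(7, 15): e=[10,1,13] → X
    (4,7)@(9, 15): e=[6,-9,27] → .
    (3,8)@(7, 17): e=[18,-3,9] → .
  covered (3 px):
    . . . . .
    . . . . .
    . . . . .
    . . . . .
    . . . . .
    . . . . .
    . . X X .
    . . . X .
    . . . . .
    . . . . .
    . . . . .
T2:
  2·area = 2  (B↔C swapped to make it positive)
  edge (8, 3)→(8, 4): d=(0,1) right/bottom  bias=-1
  edge (8, 4)→(6, 22): d=(-2,18) right/bottom  bias=-1
  edge (6, 22)→(8, 3): d=(2,-19) top-left  bias=+0
    (3,6)@(7, 13): e=[1,0,1] → .  [on edge]
  covered (0 px):
    . . . . .
    . . . . .
    . . . . .
    . . . . .
    . . . . .
    . . . . .
    . . . . .
    . . . . .
    . . . . .
    . . . . .
    . . . . .

Result: 6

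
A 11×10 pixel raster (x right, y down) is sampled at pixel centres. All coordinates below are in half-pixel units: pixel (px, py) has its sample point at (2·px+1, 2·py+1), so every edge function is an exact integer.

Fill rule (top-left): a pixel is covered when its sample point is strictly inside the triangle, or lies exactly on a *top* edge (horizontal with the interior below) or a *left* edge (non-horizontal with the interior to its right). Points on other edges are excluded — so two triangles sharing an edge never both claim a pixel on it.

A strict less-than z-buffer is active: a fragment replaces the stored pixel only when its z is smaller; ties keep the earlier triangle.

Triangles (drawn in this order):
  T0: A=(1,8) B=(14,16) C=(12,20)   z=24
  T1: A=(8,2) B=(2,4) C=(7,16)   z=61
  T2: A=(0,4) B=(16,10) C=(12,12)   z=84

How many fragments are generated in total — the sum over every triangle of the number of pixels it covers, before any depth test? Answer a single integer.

T0:
  2·area = 68
  edge (1, 8)→(14, 16): d=(13,8) right/bottom  bias=-1
  edge (14, 16)→(12, 20): d=(-2,4) right/bottom  bias=-1
  edge (12, 20)→(1, 8): d=(-11,-12) top-left  bias=+0
    (2,5)@(5, 11): e=[7,46,15] → X
    (3,5)@(7, 11): e=[-9,38,39] → .
    (2,6)@(5, 13): e=[33,42,-7] → .
    (3,6)@(7, 13): e=[17,34,17] → X
    (4,6)@(9, 13): e=[1,26,41] → X
    (5,6)@(11, 13): e=[-15,18,65] → .
    (3,7)@(7, 15): e=[43,30,-5] → .
    (4,7)@(9, 15): e=[27,22,19] → X
    (5,7)@(11, 15): e=[11,14,43] → X
    (6,7)@(13, 15): e=[-5,6,67] → .
    (4,8)@(9, 17): e=[53,18,-3] → .
    (5,8)@(11, 17): e=[37,10,21] → X
  covered (7 px):
    . . . . . . . . . . .
    . . . . . . . . . . .
    . . . . . . . . . . .
    . . . . . . . . . . .
    . . . . . . . . . . .
    . . X . . . . . . . .
    . . . X X . . . . . .
    . . . . X X . . . . .
    . . . . . X X . . . .
    . . . . . . . . . . .
T1:
  2·area = 82  (B↔C swapped to make it positive)
  edge (8, 2)→(7, 16): d=(-1,14) right/bottom  bias=-1
  edge (7, 16)→(2, 4): d=(-5,-12) top-left  bias=+0
  edge (2, 4)→(8, 2): d=(6,-2) top-left  bias=+0
    (5,0)@(11, 1): e=[-41,123,0] → .  [on edge]
    (2,1)@(5, 3): e=[41,41,0] → X  [on edge]
    (3,1)@(7, 3): e=[13,65,4] → X
    (4,1)@(9, 3): e=[-15,89,8] → .
    (1,2)@(3, 5): e=[67,7,8] → X
    (4,2)@(9, 5): e=[-17,79,20] → .
    (1,3)@(3, 7): e=[65,-3,20] → .
    (2,3)@(5, 7): e=[37,21,24] → X
    (4,3)@(9, 7): e=[-19,69,32] → .
    (2,4)@(5, 9): e=[35,11,36] → X
    (4,4)@(9, 9): e=[-21,59,44] → .
    (2,5)@(5, 11): e=[33,1,48] → X
  covered (13 px):
    . . . . . . . . . . .
    . . X X . . . . . . .
    . X X X . . . . . . .
    . . X X . . . . . . .
    . . X X . . . . . . .
    . . X X . . . . . . .
    . . . X . . . . . . .
    . . . X . . . . . . .
    . . . . . . . . . . .
    . . . . . . . . . . .
T2:
  2·area = 56
  edge (0, 4)→(16, 10): d=(16,6) right/bottom  bias=-1
  edge (16, 10)→(12, 12): d=(-4,2) right/bottom  bias=-1
  edge (12, 12)→(0, 4): d=(-12,-8) top-left  bias=+0
    (2,3)@(5, 7): e=[18,34,4] → X
    (3,3)@(7, 7): e=[6,30,20] → X
    (4,3)@(9, 7): e=[-6,26,36] → .
    (2,4)@(5, 9): e=[50,26,-20] → .
    (3,4)@(7, 9): e=[38,22,-4] → .
    (4,4)@(9, 9): e=[26,18,12] → X
    (5,4)@(11, 9): e=[14,14,28] → X
    (6,4)@(13, 9): e=[2,10,44] → X
    (7,4)@(15, 9): e=[-10,6,60] → .
    (4,5)@(9, 11): e=[58,10,-12] → .
    (5,5)@(11, 11): e=[46,6,4] → X
    (7,5)@(15, 11): e=[22,-2,36] → .
  covered (7 px):
    . . . . . . . . . . .
    . . . . . . . . . . .
    . . . . . . . . . . .
    . . X X . . . . . . .
    . . . . X X X . . . .
    . . . . . X X . . . .
    . . . . . . . . . . .
    . . . . . . . . . . .
    . . . . . . . . . . .
    . . . . . . . . . . .

Result: 27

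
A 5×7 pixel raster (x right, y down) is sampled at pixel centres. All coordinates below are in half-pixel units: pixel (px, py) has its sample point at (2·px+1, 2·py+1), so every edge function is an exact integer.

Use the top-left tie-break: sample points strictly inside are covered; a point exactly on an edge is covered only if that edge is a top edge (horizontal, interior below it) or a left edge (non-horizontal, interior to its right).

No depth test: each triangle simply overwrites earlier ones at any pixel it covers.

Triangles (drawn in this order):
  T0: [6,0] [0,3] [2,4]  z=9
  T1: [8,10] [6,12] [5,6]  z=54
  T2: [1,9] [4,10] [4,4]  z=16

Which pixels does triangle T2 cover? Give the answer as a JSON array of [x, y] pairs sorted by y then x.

T0:
  2·area = 12  (B↔C swapped to make it positive)
  edge (6, 0)→(2, 4): d=(-4,4) right/bottom  bias=-1
  edge (2, 4)→(0, 3): d=(-2,-1) top-left  bias=+0
  edge (0, 3)→(6, 0): d=(6,-3) top-left  bias=+0
    (2,0)@(5, 1): e=[0,9,3] → ·  [on edge]
    (0,1)@(1, 3): e=[8,1,3] → █
    (1,1)@(3, 3): e=[0,3,9] → ·  [on edge]
    (0,2)@(1, 5): e=[0,-3,15] → ·  [on edge]
  covered (1 px):
    · · · · ·
    █ · · · ·
    · · · · ·
    · · · · ·
    · · · · ·
    · · · · ·
    · · · · ·
T1:
  2·area = 14
  edge (8, 10)→(6, 12): d=(-2,2) right/bottom  bias=-1
  edge (6, 12)→(5, 6): d=(-1,-6) top-left  bias=+0
  edge (5, 6)→(8, 10): d=(3,4) right/bottom  bias=-1
    (3,4)@(7, 9): e=[4,9,1] → █
    (4,4)@(9, 9): e=[0,21,-7] → ·  [on edge]
    (3,5)@(7, 11): e=[0,7,7] → ·  [on edge]
    (2,6)@(5, 13): e=[0,-7,21] → ·  [on edge]
  covered (1 px):
    · · · · ·
    · · · · ·
    · · · · ·
    · · · · ·
    · · · █ ·
    · · · · ·
    · · · · ·
T2:
  2·area = 18  (B↔C swapped to make it positive)
  edge (1, 9)→(4, 4): d=(3,-5) top-left  bias=+0
  edge (4, 4)→(4, 10): d=(0,6) right/bottom  bias=-1
  edge (4, 10)→(1, 9): d=(-3,-1) top-left  bias=+0
    (1,3)@(3, 7): e=[4,6,8] → █
    (2,3)@(5, 7): e=[14,-6,10] → ·
    (0,4)@(1, 9): e=[0,18,0] → █  [on edge]
    (2,4)@(5, 9): e=[20,-6,4] → ·
    (0,5)@(1, 11): e=[6,18,-6] → ·
    (1,5)@(3, 11): e=[16,6,-4] → ·
    (3,5)@(7, 11): e=[36,-18,0] → ·  [on edge]
  covered (3 px):
    · · · · ·
    · · · · ·
    · · · · ·
    · █ · · ·
    █ █ · · ·
    · · · · ·
    · · · · ·

Final: [[1,3],[0,4],[1,4]]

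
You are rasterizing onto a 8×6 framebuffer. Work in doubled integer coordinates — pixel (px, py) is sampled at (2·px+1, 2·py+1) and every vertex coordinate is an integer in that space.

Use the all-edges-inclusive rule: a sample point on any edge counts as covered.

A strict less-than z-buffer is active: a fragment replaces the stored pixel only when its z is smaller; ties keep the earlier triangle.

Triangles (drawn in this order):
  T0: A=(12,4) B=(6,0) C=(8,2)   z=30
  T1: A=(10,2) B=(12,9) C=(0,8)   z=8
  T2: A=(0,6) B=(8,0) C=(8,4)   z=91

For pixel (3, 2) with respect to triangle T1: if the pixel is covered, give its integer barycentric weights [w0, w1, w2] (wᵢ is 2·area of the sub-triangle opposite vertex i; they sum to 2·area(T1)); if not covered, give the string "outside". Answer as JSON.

T0:
  2·area = 4  (B↔C swapped to make it positive)
  edge (12, 4)→(8, 2): d=(-4,-2) inclusive
  edge (8, 2)→(6, 0): d=(-2,-2) inclusive
  edge (6, 0)→(12, 4): d=(6,4) inclusive
    (3,0)@(7, 1): e=[2,0,2] → #  [on edge]
    (4,0)@(9, 1): e=[6,4,-6] → ·
    (3,1)@(7, 3): e=[-6,-4,14] → ·
    (4,1)@(9, 3): e=[-2,0,6] → ·  [on edge]
    (5,2)@(11, 5): e=[-6,0,10] → ·  [on edge]
    (6,3)@(13, 7): e=[-10,0,14] → ·  [on edge]
    (7,4)@(15, 9): e=[-14,0,18] → ·  [on edge]
  covered (1 px):
    · · · # · · · ·
    · · · · · · · ·
    · · · · · · · ·
    · · · · · · · ·
    · · · · · · · ·
    · · · · · · · ·
T1:
  2·area = 82
  edge (10, 2)→(12, 9): d=(2,7) inclusive
  edge (12, 9)→(0, 8): d=(-12,-1) inclusive
  edge (0, 8)→(10, 2): d=(10,-6) inclusive
    (4,1)@(9, 3): e=[9,69,4] → #
    (5,1)@(11, 3): e=[-5,71,16] → ·
    (2,2)@(5, 5): e=[41,41,0] → #  [on edge]
    (3,2)@(7, 5): e=[27,43,12] → #
    (5,2)@(11, 5): e=[-1,47,36] → ·
    (1,3)@(3, 7): e=[59,15,8] → #
    (5,3)@(11, 7): e=[3,23,56] → #
    (6,3)@(13, 7): e=[-11,25,68] → ·
    (1,4)@(3, 9): e=[63,-9,28] → ·
    (2,4)@(5, 9): e=[49,-7,40] → ·
    (3,4)@(7, 9): e=[35,-5,52] → ·
    (4,4)@(9, 9): e=[21,-3,64] → ·
  covered (9 px):
    · · · · · · · ·
    · · · · # · · ·
    · · # # # · · ·
    · # # # # # · ·
    · · · · · · · ·
    · · · · · · · ·
T2:
  2·area = 32
  edge (0, 6)→(8, 0): d=(8,-6) inclusive
  edge (8, 0)→(8, 4): d=(0,4) inclusive
  edge (8, 4)→(0, 6): d=(-8,2) inclusive
    (3,0)@(7, 1): e=[2,4,26] → #
    (4,0)@(9, 1): e=[14,-4,22] → ·
    (2,1)@(5, 3): e=[6,12,14] → #
    (4,1)@(9, 3): e=[30,-4,6] → ·
    (1,2)@(3, 5): e=[10,20,2] → #
    (2,2)@(5, 5): e=[22,12,-2] → ·
    (3,2)@(7, 5): e=[34,4,-6] → ·
    (1,3)@(3, 7): e=[26,20,-14] → ·
  covered (4 px):
    · · · # · · · ·
    · · # # · · · ·
    · # · · · · · ·
    · · · · · · · ·
    · · · · · · · ·
    · · · · · · · ·

Answer: [43,12,27]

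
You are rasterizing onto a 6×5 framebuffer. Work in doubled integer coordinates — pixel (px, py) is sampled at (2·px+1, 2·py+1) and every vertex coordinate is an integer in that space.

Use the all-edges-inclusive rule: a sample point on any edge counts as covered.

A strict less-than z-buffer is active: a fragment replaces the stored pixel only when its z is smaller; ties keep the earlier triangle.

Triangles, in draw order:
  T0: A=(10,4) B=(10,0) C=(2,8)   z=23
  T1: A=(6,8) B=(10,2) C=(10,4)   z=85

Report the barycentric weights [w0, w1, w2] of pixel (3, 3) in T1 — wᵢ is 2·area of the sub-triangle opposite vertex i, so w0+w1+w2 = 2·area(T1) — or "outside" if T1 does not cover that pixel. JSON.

T0:
  2·area = 32  (B↔C swapped to make it positive)
  edge (10, 4)→(2, 8): d=(-8,4) inclusive
  edge (2, 8)→(10, 0): d=(8,-8) inclusive
  edge (10, 0)→(10, 4): d=(0,4) inclusive
    (4,0)@(9, 1): e=[28,0,4] → █  [on edge]
    (5,0)@(11, 1): e=[20,16,-4] → ·
    (3,1)@(7, 3): e=[20,0,12] → █  [on edge]
    (5,1)@(11, 3): e=[4,32,-4] → ·
    (2,2)@(5, 5): e=[12,0,20] → █  [on edge]
    (4,2)@(9, 5): e=[-4,32,4] → ·
    (1,3)@(3, 7): e=[4,0,28] → █  [on edge]
    (2,3)@(5, 7): e=[-4,16,20] → ·
    (3,3)@(7, 7): e=[-12,32,12] → ·
    (0,4)@(1, 9): e=[-4,0,36] → ·  [on edge]
    (1,4)@(3, 9): e=[-12,16,28] → ·
  covered (6 px):
    · · · · █ ·
    · · · █ █ ·
    · · █ █ · ·
    · █ · · · ·
    · · · · · ·
T1:
  2·area = 8
  edge (6, 8)→(10, 2): d=(4,-6) inclusive
  edge (10, 2)→(10, 4): d=(0,2) inclusive
  edge (10, 4)→(6, 8): d=(-4,4) inclusive
    (5,1)@(11, 3): e=[10,-2,0] → ·  [on edge]
    (4,2)@(9, 5): e=[6,2,0] → █  [on edge]
    (5,2)@(11, 5): e=[18,-2,-8] → ·
    (3,3)@(7, 7): e=[2,6,0] → █  [on edge]
    (4,3)@(9, 7): e=[14,2,-8] → ·
    (2,4)@(5, 9): e=[-2,10,0] → ·  [on edge]
    (3,4)@(7, 9): e=[10,6,-8] → ·
  covered (2 px):
    · · · · · ·
    · · · · · ·
    · · · · █ ·
    · · · █ · ·
    · · · · · ·

Answer: [6,0,2]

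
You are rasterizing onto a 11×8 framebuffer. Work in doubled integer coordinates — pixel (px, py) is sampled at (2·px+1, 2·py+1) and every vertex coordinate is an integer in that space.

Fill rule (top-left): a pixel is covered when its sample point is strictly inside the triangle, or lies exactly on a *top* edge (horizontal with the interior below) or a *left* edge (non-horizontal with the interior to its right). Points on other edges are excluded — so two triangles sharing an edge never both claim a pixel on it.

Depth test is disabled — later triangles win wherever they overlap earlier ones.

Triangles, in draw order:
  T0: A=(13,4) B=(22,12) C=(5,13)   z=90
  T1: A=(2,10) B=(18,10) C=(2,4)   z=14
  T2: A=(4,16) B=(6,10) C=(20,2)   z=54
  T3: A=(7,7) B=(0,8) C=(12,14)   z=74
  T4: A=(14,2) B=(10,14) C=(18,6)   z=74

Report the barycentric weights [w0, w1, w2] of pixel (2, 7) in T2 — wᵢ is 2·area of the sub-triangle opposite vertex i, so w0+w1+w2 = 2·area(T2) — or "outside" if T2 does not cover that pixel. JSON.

T0:
  2·area = 145
  edge (13, 4)→(22, 12): d=(9,8) right/bottom  bias=-1
  edge (22, 12)→(5, 13): d=(-17,1) right/bottom  bias=-1
  edge (5, 13)→(13, 4): d=(8,-9) top-left  bias=+0
    (6,2)@(13, 5): e=[9,128,8] → █
    (7,2)@(15, 5): e=[-7,126,26] → ·
    (5,3)@(11, 7): e=[43,96,6] → █
    (7,3)@(15, 7): e=[11,92,42] → █
    (8,3)@(17, 7): e=[-5,90,60] → ·
    (4,4)@(9, 9): e=[77,64,4] → █
    (8,4)@(17, 9): e=[13,56,76] → █
    (9,4)@(19, 9): e=[-3,54,94] → ·
    (3,5)@(7, 11): e=[111,32,2] → █
    (9,5)@(19, 11): e=[15,20,110] → █
    (10,5)@(21, 11): e=[-1,18,128] → ·
    (2,6)@(5, 13): e=[145,0,0] → ·  [on edge]
  covered (16 px):
    · · · · · · · · · · ·
    · · · · · · · · · · ·
    · · · · · · █ · · · ·
    · · · · · █ █ █ · · ·
    · · · · █ █ █ █ █ · ·
    · · · █ █ █ █ █ █ █ ·
    · · · · · · · · · · ·
    · · · · · · · · · · ·
T1:
  2·area = 96  (B↔C swapped to make it positive)
  edge (2, 10)→(2, 4): d=(0,-6) top-left  bias=+0
  edge (2, 4)→(18, 10): d=(16,6) right/bottom  bias=-1
  edge (18, 10)→(2, 10): d=(-16,0) right/bottom  bias=-1
    (1,2)@(3, 5): e=[6,10,80] → █
    (2,2)@(5, 5): e=[18,-2,80] → ·
    (1,3)@(3, 7): e=[6,42,48] → █
    (2,3)@(5, 7): e=[18,30,48] → █
    (3,3)@(7, 7): e=[30,18,48] → █
    (4,3)@(9, 7): e=[42,6,48] → █
    (5,3)@(11, 7): e=[54,-6,48] → ·
    (1,4)@(3, 9): e=[6,74,16] → █
    (5,4)@(11, 9): e=[54,26,16] → █
    (6,4)@(13, 9): e=[66,14,16] → █
    (7,4)@(15, 9): e=[78,2,16] → █
    (8,4)@(17, 9): e=[90,-10,16] → ·
  covered (12 px):
    · · · · · · · · · · ·
    · · · · · · · · · · ·
    · █ · · · · · · · · ·
    · █ █ █ █ · · · · · ·
    · █ █ █ █ █ █ █ · · ·
    · · · · · · · · · · ·
    · · · · · · · · · · ·
    · · · · · · · · · · ·
T2:
  2·area = 68
  edge (4, 16)→(6, 10): d=(2,-6) top-left  bias=+0
  edge (6, 10)→(20, 2): d=(14,-8) top-left  bias=+0
  edge (20, 2)→(4, 16): d=(-16,14) right/bottom  bias=-1
    (4,0)@(9, 1): e=[0,-102,170] → ·  [on edge]
    (7,2)@(15, 5): e=[44,2,22] → █
    (8,2)@(17, 5): e=[56,18,-6] → ·
    (3,3)@(7, 7): e=[0,-34,102] → ·  [on edge]
    (6,3)@(13, 7): e=[36,14,18] → █
    (7,3)@(15, 7): e=[48,30,-10] → ·
    (4,4)@(9, 9): e=[16,10,42] → █
    (5,4)@(11, 9): e=[28,26,14] → █
    (6,4)@(13, 9): e=[40,42,-14] → ·
    (3,5)@(7, 11): e=[8,22,38] → █
    (5,5)@(11, 11): e=[32,54,-18] → ·
    (2,6)@(5, 13): e=[0,34,34] → █  [on edge]
  covered (9 px):
    · · · · · · · · · · ·
    · · · · · · · · · · ·
    · · · · · · · █ · · ·
    · · · · · · █ · · · ·
    · · · · █ █ · · · · ·
    · · · █ █ · · · · · ·
    · · █ █ · · · · · · ·
    · · █ · · · · · · · ·
T3:
  2·area = 54  (B↔C swapped to make it positive)
  edge (7, 7)→(12, 14): d=(5,7) right/bottom  bias=-1
  edge (12, 14)→(0, 8): d=(-12,-6) top-left  bias=+0
  edge (0, 8)→(7, 7): d=(7,-1) top-left  bias=+0
    (10,2)@(21, 5): e=[-108,162,0] → ·  [on edge]
    (3,3)@(7, 7): e=[0,54,0] → ·  [on edge]
    (1,4)@(3, 9): e=[38,6,10] → █
    (2,4)@(5, 9): e=[24,18,12] → █
    (3,4)@(7, 9): e=[10,30,14] → █
    (4,4)@(9, 9): e=[-4,42,16] → ·
    (1,5)@(3, 11): e=[48,-18,24] → ·
    (2,5)@(5, 11): e=[34,-6,26] → ·
    (3,5)@(7, 11): e=[20,6,28] → █
    (4,5)@(9, 11): e=[6,18,30] → █
    (5,5)@(11, 11): e=[-8,30,32] → ·
    (3,6)@(7, 13): e=[30,-18,42] → ·
  covered (6 px):
    · · · · · · · · · · ·
    · · · · · · · · · · ·
    · · · · · · · · · · ·
    · · · · · · · · · · ·
    · █ █ █ · · · · · · ·
    · · · █ █ · · · · · ·
    · · · · · █ · · · · ·
    · · · · · · · · · · ·
T4:
  2·area = 64  (B↔C swapped to make it positive)
  edge (14, 2)→(18, 6): d=(4,4) right/bottom  bias=-1
  edge (18, 6)→(10, 14): d=(-8,8) right/bottom  bias=-1
  edge (10, 14)→(14, 2): d=(4,-12) top-left  bias=+0
    (6,0)@(13, 1): e=[0,80,-16] → ·  [on edge]
    (7,1)@(15, 3): e=[0,48,16] → ·  [on edge]
    (10,1)@(21, 3): e=[-24,0,88] → ·  [on edge]
    (6,2)@(13, 5): e=[16,48,0] → █  [on edge]
    (7,2)@(15, 5): e=[8,32,24] → █
    (8,2)@(17, 5): e=[0,16,48] → ·  [on edge]
    (9,2)@(19, 5): e=[-8,0,72] → ·  [on edge]
    (6,3)@(13, 7): e=[24,32,8] → █
    (8,3)@(17, 7): e=[8,0,56] → ·  [on edge]
    (9,3)@(19, 7): e=[0,-16,80] → ·  [on edge]
    (6,4)@(13, 9): e=[32,16,16] → █
    (7,4)@(15, 9): e=[24,0,40] → ·  [on edge]
    (10,4)@(21, 9): e=[0,-48,112] → ·  [on edge]
    (5,5)@(11, 11): e=[48,16,0] → █  [on edge]
    (6,5)@(13, 11): e=[40,0,24] → ·  [on edge]
    (5,6)@(11, 13): e=[56,0,8] → ·  [on edge]
    (4,7)@(9, 15): e=[72,0,-8] → ·  [on edge]
  covered (6 px):
    · · · · · · · · · · ·
    · · · · · · · · · · ·
    · · · · · · █ █ · · ·
    · · · · · · █ █ · · ·
    · · · · · · █ · · · ·
    · · · · · █ · · · · ·
    · · · · · · · · · · ·
    · · · · · · · · · · ·

Answer: [62,2,4]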